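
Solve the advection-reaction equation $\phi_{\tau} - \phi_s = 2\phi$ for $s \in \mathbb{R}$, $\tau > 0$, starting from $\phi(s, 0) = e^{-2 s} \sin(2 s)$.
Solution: Substitute $\phi = e^{-2s}u$.
Then $\phi_s = e^{-2s}(u_s - 2u)$, $\phi_{\tau} = e^{-2s}u_{\tau}$; substituting and dividing by $e^{-2s}$, the lower-order terms cancel: $u_{\tau} - u_s = 0$ (standard advection equation).
Data for $u$: $u(s,0) = e^{2s}\phi(s,0) = \sin(2 s)$.
By characteristics ($ds/d\tau = -1$), $u(s,\tau) = f(s + \tau)$ with $f = u( \cdot , 0)$.
So $u(s,\tau) = \sin(2 s + 2 \tau)$, and $\phi(s,\tau) = e^{-2s}u(s,\tau)$.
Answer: $\phi(s, \tau) = e^{-2 s} \sin(2 \tau + 2 s)$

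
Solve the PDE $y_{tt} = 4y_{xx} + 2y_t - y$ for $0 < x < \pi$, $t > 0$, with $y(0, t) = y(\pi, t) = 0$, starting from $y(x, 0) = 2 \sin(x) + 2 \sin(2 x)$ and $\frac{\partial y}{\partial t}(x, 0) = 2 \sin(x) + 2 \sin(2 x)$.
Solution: Substitute $y = e^{t}u$.
Then $y_t = e^{t}(u_t + u)$, $y_{tt} = e^{t}(u_{tt} + 2u_t + u)$, $y_{xx} = e^{t}u_{xx}$; substituting and dividing by $e^{t}$, the lower-order terms cancel: $u_{tt} = 4u_{xx}$ (standard wave equation).
Data for $u$: $u(x,0) = y(x,0) = 2 \sin(x) + 2 \sin(2 x)$; $u_t(x,0) = y_t(x,0) - y(x,0) = 0$. The boundary conditions carry over: $u(0,t) = u(\pi,t) = 0$.
Separating variables: $u = \sum [A_n \cos(\omega_n t) + B_n \sin(\omega_n t)] \sin(nx)$, $\omega_n = 2n$. From ICs: $A_1=2, A_2=2$.
So $u(x,t) = 2 \sin(x) \cos(2 t) + 2 \sin(2 x) \cos(4 t)$, and $y(x,t) = e^{t}u(x,t)$.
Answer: $y(x, t) = 2 e^{t} \sin(x) \cos(2 t) + 2 e^{t} \sin(2 x) \cos(4 t)$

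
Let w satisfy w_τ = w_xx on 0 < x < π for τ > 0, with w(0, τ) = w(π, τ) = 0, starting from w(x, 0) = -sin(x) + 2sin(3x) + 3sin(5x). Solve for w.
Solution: Separating variables: w = Σ c_n exp(-n²τ) sin(nx). From w(x,0) = -sin(x) + 2sin(3x) + 3sin(5x): c_1=-1, c_3=2, c_5=3.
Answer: w(x, τ) = -exp(-τ)sin(x) + 2exp(-9τ)sin(3x) + 3exp(-25τ)sin(5x)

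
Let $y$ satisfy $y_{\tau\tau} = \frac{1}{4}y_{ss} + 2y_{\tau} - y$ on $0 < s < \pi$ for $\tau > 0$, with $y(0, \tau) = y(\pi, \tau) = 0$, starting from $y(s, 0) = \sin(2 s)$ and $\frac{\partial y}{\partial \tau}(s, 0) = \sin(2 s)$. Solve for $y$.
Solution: Substitute $y = e^{\tau}u$.
Then $y_{\tau} = e^{\tau}(u_{\tau} + u)$, $y_{\tau\tau} = e^{\tau}(u_{\tau\tau} + 2u_{\tau} + u)$, $y_{ss} = e^{\tau}u_{ss}$; substituting and dividing by $e^{\tau}$, the lower-order terms cancel: $u_{\tau\tau} = \frac{1}{4}u_{ss}$ (standard wave equation).
Data for $u$: $u(s,0) = y(s,0) = \sin(2 s)$; $u_{\tau}(s,0) = y_{\tau}(s,0) - y(s,0) = 0$. The boundary conditions carry over: $u(0,\tau) = u(\pi,\tau) = 0$.
Separating variables: $u = \sum [A_n \cos(\omega_n \tau) + B_n \sin(\omega_n \tau)] \sin(ns)$, $\omega_n = n/2$. From ICs: $A_2=1$.
So $u(s,\tau) = \sin(2 s) \cos(\tau)$, and $y(s,\tau) = e^{\tau}u(s,\tau)$.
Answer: $y(s, \tau) = e^{\tau} \sin(2 s) \cos(\tau)$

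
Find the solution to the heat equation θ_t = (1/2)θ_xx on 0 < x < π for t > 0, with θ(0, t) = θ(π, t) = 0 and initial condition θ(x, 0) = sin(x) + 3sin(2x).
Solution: Separating variables: θ = Σ c_n exp(-n²t/2) sin(nx). From θ(x,0) = sin(x) + 3sin(2x): c_1=1, c_2=3.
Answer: θ(x, t) = 3exp(-2t)sin(2x) + exp(-t/2)sin(x)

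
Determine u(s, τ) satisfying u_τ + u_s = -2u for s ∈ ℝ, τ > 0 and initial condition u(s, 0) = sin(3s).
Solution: Substitute u = exp(-2τ)w, i.e. w = exp(2τ)u.
By the product rule, u_τ = exp(-2τ)(w_τ - 2w), u_s = exp(-2τ)w_s.
Substituting into the PDE and dividing by exp(-2τ): w_τ - 2w + w_s = -2w.
The lower-order terms cancel, leaving the standard advection equation w_τ + w_s = 0.
Initial data for w: w(s,0) = u(s,0) = sin(3s).
Solve for w:
  By method of characteristics (waves move right with speed 1):
  Along characteristics s - τ = const, w is constant, so w(s,τ) = f(s - τ) with f = w(·, 0).
Hence w(s,τ) = sin(3s - 3τ).
Transform back: u(s,τ) = exp(-2τ)w(s,τ).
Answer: u(s, τ) = exp(-2τ)sin(3s - 3τ)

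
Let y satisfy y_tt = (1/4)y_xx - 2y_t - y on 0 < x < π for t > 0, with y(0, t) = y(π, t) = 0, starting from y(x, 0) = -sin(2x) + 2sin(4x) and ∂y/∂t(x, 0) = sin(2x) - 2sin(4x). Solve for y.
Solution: Substitute y = exp(-t)u.
Then y_t = exp(-t)(u_t - u), y_tt = exp(-t)(u_tt - 2u_t + u), y_xx = exp(-t)u_xx; substituting and dividing by exp(-t), the lower-order terms cancel: u_tt = (1/4)u_xx (standard wave equation).
Data for u: u(x,0) = y(x,0) = -sin(2x) + 2sin(4x); u_t(x,0) = y_t(x,0) + y(x,0) = 0. The boundary conditions carry over: u(0,t) = u(π,t) = 0.
Separating variables: u = Σ [A_n cos(ω_n t) + B_n sin(ω_n t)] sin(nx), ω_n = n/2. From ICs: A_2=-1, A_4=2.
So u(x,t) = -sin(2x)cos(t) + 2sin(4x)cos(2t), and y(x,t) = exp(-t)u(x,t).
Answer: y(x, t) = -exp(-t)sin(2x)cos(t) + 2exp(-t)sin(4x)cos(2t)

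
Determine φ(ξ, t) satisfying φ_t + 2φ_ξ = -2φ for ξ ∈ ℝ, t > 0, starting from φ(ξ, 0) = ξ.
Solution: Substitute φ = exp(-2t)u.
Then φ_t = exp(-2t)(u_t - 2u), φ_ξ = exp(-2t)u_ξ; substituting and dividing by exp(-2t), the lower-order terms cancel: u_t + 2u_ξ = 0 (standard advection equation).
Data for u: u(ξ,0) = φ(ξ,0) = ξ.
By characteristics (dξ/dt = 2), u(ξ,t) = f(ξ - 2t) with f = u(·, 0).
So u(ξ,t) = -2t + ξ, and φ(ξ,t) = exp(-2t)u(ξ,t).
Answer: φ(ξ, t) = -2texp(-2t) + ξexp(-2t)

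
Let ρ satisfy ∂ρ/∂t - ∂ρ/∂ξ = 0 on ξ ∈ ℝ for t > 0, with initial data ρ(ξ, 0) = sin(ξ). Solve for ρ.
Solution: By characteristics (dξ/dt = -1), ρ(ξ,t) = f(ξ + t) with f = ρ(·, 0).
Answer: ρ(ξ, t) = sin(t + ξ)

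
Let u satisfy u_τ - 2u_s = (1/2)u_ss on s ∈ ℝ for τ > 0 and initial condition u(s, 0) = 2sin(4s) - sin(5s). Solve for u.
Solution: Moving frame: η = s + 2τ, σ = τ, u = w(η,σ), so u_τ = w_σ + 2w_η and u_ss = w_ηη.
Hence u_τ - 2u_s = w_σ and the PDE becomes the heat equation w_σ = (1/2)w_ηη on η ∈ ℝ.
Initial data: w(η,0) = u(η,0) = 2sin(4η) - sin(5η). Each mode sin(nη) decays as exp(-n²σ/2) on ℝ, so w(η,σ) = Σ c_n exp(-n²σ/2) sin(nη) with c_4=2, c_5=-1: w(η,σ) = 2exp(-8σ)sin(4η) - exp(-25σ/2)sin(5η).
Substituting back: u(s,τ) = w(s + 2τ, τ).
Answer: u(s, τ) = 2exp(-8τ)sin(4s + 8τ) - exp(-25τ/2)sin(5s + 10τ)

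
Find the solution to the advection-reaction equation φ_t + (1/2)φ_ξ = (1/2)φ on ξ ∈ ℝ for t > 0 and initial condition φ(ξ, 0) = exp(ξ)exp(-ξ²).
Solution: Substitute φ = exp(ξ)u, i.e. u = exp(-ξ)φ.
By the product rule, φ_ξ = exp(ξ)(u_ξ + u), φ_t = exp(ξ)u_t.
Substituting into the PDE and dividing by exp(ξ): u_t + (1/2)(u_ξ + u) = (1/2)u.
The lower-order terms cancel, leaving the standard advection equation u_t + (1/2)u_ξ = 0.
Initial data for u: u(ξ,0) = exp(-ξ)φ(ξ,0) = exp(-ξ²).
Solve for u:
  By method of characteristics (waves move right with speed 1/2):
  Along characteristics ξ - (1/2)t = const, u is constant, so u(ξ,t) = f(ξ - (1/2)t) with f = u(·, 0).
Hence u(ξ,t) = exp(-(-t/2 + ξ)²).
Transform back: φ(ξ,t) = exp(ξ)u(ξ,t).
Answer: φ(ξ, t) = exp(ξ)exp(-(-t/2 + ξ)²)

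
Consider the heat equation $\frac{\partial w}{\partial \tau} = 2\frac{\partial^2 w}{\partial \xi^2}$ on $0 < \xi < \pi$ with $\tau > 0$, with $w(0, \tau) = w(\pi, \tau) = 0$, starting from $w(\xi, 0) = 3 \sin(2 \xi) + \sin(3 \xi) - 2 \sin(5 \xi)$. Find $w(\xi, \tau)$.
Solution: Using separation of variables $w = X(\xi)T(\tau)$:
Eigenfunctions: $\sin(n\xi)$, $n = 1, 2, 3, \ldots$
General solution: $w(\xi, \tau) = \sum c_n \sin(n\xi) e^{-2n^2 \tau}$
Matching $w(\xi,0) = 3 \sin(2 \xi) + \sin(3 \xi) - 2 \sin(5 \xi)$ term by term: $c_2=3, c_3=1, c_5=-2$.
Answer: $w(\xi, \tau) = 3 e^{-8 \tau} \sin(2 \xi) + e^{-18 \tau} \sin(3 \xi) - 2 e^{-50 \tau} \sin(5 \xi)$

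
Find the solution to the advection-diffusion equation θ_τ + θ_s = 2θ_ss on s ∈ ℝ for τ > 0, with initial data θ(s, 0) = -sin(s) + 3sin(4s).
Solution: Moving frame: η = s - τ, σ = τ, θ = u(η,σ), so θ_τ = u_σ - u_η and θ_ss = u_ηη.
Hence θ_τ + θ_s = u_σ and the PDE becomes the heat equation u_σ = 2u_ηη on η ∈ ℝ.
Initial data: u(η,0) = θ(η,0) = -sin(η) + 3sin(4η). Each mode sin(nη) decays as exp(-2n²σ) on ℝ, so u(η,σ) = Σ c_n exp(-2n²σ) sin(nη) with c_1=-1, c_4=3: u(η,σ) = -exp(-2σ)sin(η) + 3exp(-32σ)sin(4η).
Substituting back: θ(s,τ) = u(s - τ, τ).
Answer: θ(s, τ) = -exp(-2τ)sin(s - τ) + 3exp(-32τ)sin(4s - 4τ)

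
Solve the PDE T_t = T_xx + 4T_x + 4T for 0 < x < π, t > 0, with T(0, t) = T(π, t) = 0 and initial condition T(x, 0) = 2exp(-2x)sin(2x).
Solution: Substitute T = exp(-2x)u, i.e. u = exp(2x)T.
By the product rule, T_x = exp(-2x)(u_x - 2u), T_xx = exp(-2x)(u_xx - 4u_x + 4u), T_t = exp(-2x)u_t.
Substituting into the PDE and dividing by exp(-2x): u_t = (u_xx - 4u_x + 4u) + 4(u_x - 2u) + 4u.
The lower-order terms cancel, leaving the standard heat equation u_t = u_xx.
Initial data for u: u(x,0) = exp(2x)T(x,0) = 2sin(2x). The boundary conditions carry over: u(0,t) = u(π,t) = 0.
Solve for u:
  Using separation of variables u = X(x)G(t):
  Eigenfunctions: sin(nx), n = 1, 2, 3, ...
  General solution: u(x, t) = Σ c_n sin(nx) exp(-n² t)
  Matching u(x,0) = 2sin(2x) term by term: c_2=2.
Hence u(x,t) = 2exp(-4t)sin(2x).
Transform back: T(x,t) = exp(-2x)u(x,t).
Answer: T(x, t) = 2exp(-4t)exp(-2x)sin(2x)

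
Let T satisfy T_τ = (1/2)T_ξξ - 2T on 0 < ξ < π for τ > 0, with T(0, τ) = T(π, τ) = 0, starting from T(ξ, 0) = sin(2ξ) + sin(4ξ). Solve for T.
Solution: Substitute T = exp(-2τ)u.
Then T_τ = exp(-2τ)(u_τ - 2u), T_ξξ = exp(-2τ)u_ξξ; substituting and dividing by exp(-2τ), the lower-order terms cancel: u_τ = (1/2)u_ξξ (standard heat equation).
Data for u: u(ξ,0) = T(ξ,0) = sin(2ξ) + sin(4ξ). The boundary conditions carry over: u(0,τ) = u(π,τ) = 0.
Separating variables: u = Σ c_n exp(-n²τ/2) sin(nξ). From u(ξ,0) = sin(2ξ) + sin(4ξ): c_2=1, c_4=1.
So u(ξ,τ) = exp(-2τ)sin(2ξ) + exp(-8τ)sin(4ξ), and T(ξ,τ) = exp(-2τ)u(ξ,τ).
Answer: T(ξ, τ) = exp(-4τ)sin(2ξ) + exp(-10τ)sin(4ξ)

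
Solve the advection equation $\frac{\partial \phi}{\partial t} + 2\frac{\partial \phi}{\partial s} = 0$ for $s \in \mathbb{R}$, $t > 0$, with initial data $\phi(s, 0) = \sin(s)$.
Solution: By characteristics ($ds/dt = 2$), $\phi(s,t) = f(s - 2t)$ with $f = \phi( \cdot , 0)$.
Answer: $\phi(s, t) = \sin(s - 2 t)$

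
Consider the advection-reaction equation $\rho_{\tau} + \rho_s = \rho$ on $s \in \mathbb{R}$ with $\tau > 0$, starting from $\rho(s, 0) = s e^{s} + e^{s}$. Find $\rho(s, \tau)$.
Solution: Substitute $\rho = e^{s}u$.
Then $\rho_s = e^{s}(u_s + u)$, $\rho_{\tau} = e^{s}u_{\tau}$; substituting and dividing by $e^{s}$, the lower-order terms cancel: $u_{\tau} + u_s = 0$ (standard advection equation).
Data for $u$: $u(s,0) = e^{-s}\rho(s,0) = s + 1$.
By characteristics ($ds/d\tau = 1$), $u(s,\tau) = f(s - \tau)$ with $f = u( \cdot , 0)$.
So $u(s,\tau) = s - \tau + 1$, and $\rho(s,\tau) = e^{s}u(s,\tau)$.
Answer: $\rho(s, \tau) = - \tau e^{s} + s e^{s} + e^{s}$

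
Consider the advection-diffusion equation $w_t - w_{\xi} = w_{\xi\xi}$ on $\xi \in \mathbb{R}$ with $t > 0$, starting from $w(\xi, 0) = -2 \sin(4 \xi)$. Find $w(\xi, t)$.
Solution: Change to a moving frame: let $\eta = \xi + t$, $\sigma = t$ and write $w(\xi,t) = u(\eta,\sigma)$.
By the chain rule $w_t = u_{\sigma} + u_{\eta}$, $w_{\xi} = u_{\eta}$, $w_{\xi\xi} = u_{\eta\eta}$.
Then $w_t - w_{\xi} = u_{\sigma}$: the advection term cancels and the PDE becomes the heat equation $u_{\sigma} = u_{\eta\eta}$ on $\eta \in \mathbb{R}$.
Initial data: $u(\eta,0) = w(\eta,0) = -2 \sin(4 \eta)$.
On $\eta \in \mathbb{R}$ each mode satisfies $(\sin(n\eta))'' = -n^2 \sin(n\eta)$, so $e^{-n^2\sigma} \sin(n\eta)$ solves the heat equation; by superposition $u(\eta,\sigma) = \sum c_n e^{-n^2\sigma} \sin(n\eta)$.
Reading off the coefficients: $c_4=-2$, so $u(\eta,\sigma) = -2 e^{-16 \sigma} \sin(4 \eta)$.
Substituting back $\eta = \xi + t$, $\sigma = t$: $w(\xi,t) = u(\xi + t, t)$.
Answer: $w(\xi, t) = -2 e^{-16 t} \sin(4 \xi + 4 t)$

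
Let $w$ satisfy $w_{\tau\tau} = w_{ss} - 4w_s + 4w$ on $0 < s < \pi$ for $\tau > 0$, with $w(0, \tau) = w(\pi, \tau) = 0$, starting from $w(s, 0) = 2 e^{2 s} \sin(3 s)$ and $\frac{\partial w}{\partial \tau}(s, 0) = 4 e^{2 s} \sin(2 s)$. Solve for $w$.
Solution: Substitute $w = e^{2s}u$, i.e. $u = e^{-2s}w$.
By the product rule, $w_s = e^{2s}(u_s + 2u)$, $w_{ss} = e^{2s}(u_{ss} + 4u_s + 4u)$, $w_{\tau\tau} = e^{2s}u_{\tau\tau}$.
Substituting into the PDE and dividing by $e^{2s}$: $u_{\tau\tau} = (u_{ss} + 4u_s + 4u) - 4(u_s + 2u) + 4u$.
The lower-order terms cancel, leaving the standard wave equation $u_{\tau\tau} = u_{ss}$.
Initial data for $u$: $u(s,0) = e^{-2s}w(s,0) = 2 \sin(3 s)$; $u_{\tau}(s,0) = e^{-2s}w_{\tau}(s,0) = 4 \sin(2 s)$. The boundary conditions carry over: $u(0,\tau) = u(\pi,\tau) = 0$.
Solve for $u$:
  Using separation of variables $u = X(s)T(\tau)$:
  Eigenfunctions: $\sin(ns)$, $n = 1, 2, 3, \ldots$
  General solution: $u(s, \tau) = \sum [A_n \cos(n \tau) + B_n \sin(n \tau)] \sin(ns)$
  From $u(s,0) = 2 \sin(3 s)$: $A_3=2$. From $u_{\tau}(s,0) = 4 \sin(2 s)$, using $u_{\tau}(s,0) = \sum \omega_n B_n \sin(ns)$ with $\omega_n = n$: $B_2 = 4/2 = 2$.
Hence $u(s,\tau) = 2 \sin(2 s) \sin(2 \tau) + 2 \sin(3 s) \cos(3 \tau)$.
Transform back: $w(s,\tau) = e^{2s}u(s,\tau)$.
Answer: $w(s, \tau) = 2 e^{2 s} \sin(2 \tau) \sin(2 s) + 2 e^{2 s} \sin(3 s) \cos(3 \tau)$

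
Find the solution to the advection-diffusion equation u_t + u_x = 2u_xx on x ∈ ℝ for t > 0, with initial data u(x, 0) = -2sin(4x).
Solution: Moving frame: η = x - t, σ = t, u = w(η,σ), so u_t = w_σ - w_η and u_xx = w_ηη.
Hence u_t + u_x = w_σ and the PDE becomes the heat equation w_σ = 2w_ηη on η ∈ ℝ.
Initial data: w(η,0) = u(η,0) = -2sin(4η). Each mode sin(nη) decays as exp(-2n²σ) on ℝ, so w(η,σ) = Σ c_n exp(-2n²σ) sin(nη) with c_4=-2: w(η,σ) = -2exp(-32σ)sin(4η).
Substituting back: u(x,t) = w(x - t, t).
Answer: u(x, t) = 2exp(-32t)sin(4t - 4x)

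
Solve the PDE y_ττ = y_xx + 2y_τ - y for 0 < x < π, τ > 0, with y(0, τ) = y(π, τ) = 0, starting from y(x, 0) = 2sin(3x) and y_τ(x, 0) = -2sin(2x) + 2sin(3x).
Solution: Substitute y = exp(τ)u.
Then y_τ = exp(τ)(u_τ + u), y_ττ = exp(τ)(u_ττ + 2u_τ + u), y_xx = exp(τ)u_xx; substituting and dividing by exp(τ), the lower-order terms cancel: u_ττ = u_xx (standard wave equation).
Data for u: u(x,0) = y(x,0) = 2sin(3x); u_τ(x,0) = y_τ(x,0) - y(x,0) = -2sin(2x). The boundary conditions carry over: u(0,τ) = u(π,τ) = 0.
Separating variables: u = Σ [A_n cos(ω_n τ) + B_n sin(ω_n τ)] sin(nx), ω_n = n. From ICs (B_n = velocity coefficient / ω_n): A_3=2, B_2=-1.
So u(x,τ) = -sin(2x)sin(2τ) + 2sin(3x)cos(3τ), and y(x,τ) = exp(τ)u(x,τ).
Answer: y(x, τ) = -exp(τ)sin(2x)sin(2τ) + 2exp(τ)sin(3x)cos(3τ)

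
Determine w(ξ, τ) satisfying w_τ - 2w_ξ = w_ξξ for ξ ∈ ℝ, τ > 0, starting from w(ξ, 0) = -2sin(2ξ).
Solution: Change to a moving frame: let η = ξ + 2τ, σ = τ and write w(ξ,τ) = u(η,σ).
By the chain rule w_τ = u_σ + 2u_η, w_ξ = u_η, w_ξξ = u_ηη.
Then w_τ - 2w_ξ = u_σ: the advection term cancels and the PDE becomes the heat equation u_σ = u_ηη on η ∈ ℝ.
Initial data: u(η,0) = w(η,0) = -2sin(2η).
On η ∈ ℝ each mode satisfies (sin(nη))″ = -n² sin(nη), so exp(-n²σ) sin(nη) solves the heat equation; by superposition u(η,σ) = Σ c_n exp(-n²σ) sin(nη).
Reading off the coefficients: c_2=-2, so u(η,σ) = -2exp(-4σ)sin(2η).
Substituting back η = ξ + 2τ, σ = τ: w(ξ,τ) = u(ξ + 2τ, τ).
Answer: w(ξ, τ) = -2exp(-4τ)sin(2ξ + 4τ)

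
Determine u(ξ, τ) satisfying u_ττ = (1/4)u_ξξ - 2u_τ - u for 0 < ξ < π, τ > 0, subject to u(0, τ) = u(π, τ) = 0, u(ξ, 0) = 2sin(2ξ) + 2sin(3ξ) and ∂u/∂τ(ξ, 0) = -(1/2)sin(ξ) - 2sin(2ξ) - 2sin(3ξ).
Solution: Substitute u = exp(-τ)w, i.e. w = exp(τ)u.
By the product rule, u_τ = exp(-τ)(w_τ - w), u_ττ = exp(-τ)(w_ττ - 2w_τ + w), u_ξξ = exp(-τ)w_ξξ.
Substituting into the PDE and dividing by exp(-τ): w_ττ - 2w_τ + w = (1/4)w_ξξ - 2(w_τ - w) - w.
The lower-order terms cancel, leaving the standard wave equation w_ττ = (1/4)w_ξξ.
Initial data for w: w(ξ,0) = u(ξ,0) = 2sin(2ξ) + 2sin(3ξ); w_τ(ξ,0) = u_τ(ξ,0) + u(ξ,0) = -(1/2)sin(ξ). The boundary conditions carry over: w(0,τ) = w(π,τ) = 0.
Solve for w:
  Using separation of variables w = X(ξ)T(τ):
  Eigenfunctions: sin(nξ), n = 1, 2, 3, ...
  General solution: w(ξ, τ) = Σ [A_n cos(n τ/2) + B_n sin(n τ/2)] sin(nξ)
  From w(ξ,0) = 2sin(2ξ) + 2sin(3ξ): A_2=2, A_3=2. From w_τ(ξ,0) = -(1/2)sin(ξ), using w_τ(ξ,0) = Σ ω_n B_n sin(nξ) with ω_n = n/2: B_1 = (-1/2)/(1/2) = -1.
Hence w(ξ,τ) = -sin(ξ)sin(τ/2) + 2sin(2ξ)cos(τ) + 2sin(3ξ)cos(3τ/2).
Transform back: u(ξ,τ) = exp(-τ)w(ξ,τ).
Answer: u(ξ, τ) = -exp(-τ)sin(ξ)sin(τ/2) + 2exp(-τ)sin(2ξ)cos(τ) + 2exp(-τ)sin(3ξ)cos(3τ/2)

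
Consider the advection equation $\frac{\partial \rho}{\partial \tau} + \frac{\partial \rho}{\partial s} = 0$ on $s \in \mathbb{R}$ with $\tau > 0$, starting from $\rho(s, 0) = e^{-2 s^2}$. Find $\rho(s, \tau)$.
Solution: By method of characteristics (waves move right with speed 1):
Along characteristics $s - \tau =$ const, $\rho$ is constant, so $\rho(s,\tau) = f(s - \tau)$ with $f = \rho( \cdot , 0)$.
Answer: $\rho(s, \tau) = e^{-2 (-\tau + s)^2}$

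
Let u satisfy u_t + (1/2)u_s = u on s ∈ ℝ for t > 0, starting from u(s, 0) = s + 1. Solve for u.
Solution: Substitute u = exp(t)w, i.e. w = exp(-t)u.
By the product rule, u_t = exp(t)(w_t + w), u_s = exp(t)w_s.
Substituting into the PDE and dividing by exp(t): w_t + w + (1/2)w_s = w.
The lower-order terms cancel, leaving the standard advection equation w_t + (1/2)w_s = 0.
Initial data for w: w(s,0) = u(s,0) = s + 1.
Solve for w:
  By method of characteristics (waves move right with speed 1/2):
  Along characteristics s - (1/2)t = const, w is constant, so w(s,t) = f(s - (1/2)t) with f = w(·, 0).
Hence w(s,t) = s - (1/2)t + 1.
Transform back: u(s,t) = exp(t)w(s,t).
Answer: u(s, t) = sexp(t) - (1/2)texp(t) + exp(t)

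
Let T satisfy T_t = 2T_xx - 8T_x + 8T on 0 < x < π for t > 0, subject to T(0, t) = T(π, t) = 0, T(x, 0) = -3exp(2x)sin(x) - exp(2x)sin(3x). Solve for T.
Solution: Substitute T = exp(2x)u.
Then T_x = exp(2x)(u_x + 2u), T_xx = exp(2x)(u_xx + 4u_x + 4u), T_t = exp(2x)u_t; substituting and dividing by exp(2x), the lower-order terms cancel: u_t = 2u_xx (standard heat equation).
Data for u: u(x,0) = exp(-2x)T(x,0) = -3sin(x) - sin(3x). The boundary conditions carry over: u(0,t) = u(π,t) = 0.
Separating variables: u = Σ c_n exp(-2n²t) sin(nx). From u(x,0) = -3sin(x) - sin(3x): c_1=-3, c_3=-1.
So u(x,t) = -3exp(-2t)sin(x) - exp(-18t)sin(3x), and T(x,t) = exp(2x)u(x,t).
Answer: T(x, t) = -3exp(-2t)exp(2x)sin(x) - exp(-18t)exp(2x)sin(3x)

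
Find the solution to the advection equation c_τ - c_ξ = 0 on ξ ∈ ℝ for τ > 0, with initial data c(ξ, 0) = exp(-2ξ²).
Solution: By characteristics (dξ/dτ = -1), c(ξ,τ) = f(ξ + τ) with f = c(·, 0).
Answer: c(ξ, τ) = exp(-2(ξ + τ)²)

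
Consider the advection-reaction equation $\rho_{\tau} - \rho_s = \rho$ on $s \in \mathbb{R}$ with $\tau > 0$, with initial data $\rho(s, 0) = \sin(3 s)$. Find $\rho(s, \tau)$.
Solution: Substitute $\rho = e^{\tau}u$, i.e. $u = e^{-\tau}\rho$.
By the product rule, $\rho_{\tau} = e^{\tau}(u_{\tau} + u)$, $\rho_s = e^{\tau}u_s$.
Substituting into the PDE and dividing by $e^{\tau}$: $u_{\tau} + u - u_s = u$.
The lower-order terms cancel, leaving the standard advection equation $u_{\tau} - u_s = 0$.
Initial data for $u$: $u(s,0) = \rho(s,0) = \sin(3 s)$.
Solve for $u$:
  By method of characteristics (waves move left with speed 1):
  Along characteristics $s + \tau =$ const, $u$ is constant, so $u(s,\tau) = f(s + \tau)$ with $f = u( \cdot , 0)$.
Hence $u(s,\tau) = \sin(3 s + 3 \tau)$.
Transform back: $\rho(s,\tau) = e^{\tau}u(s,\tau)$.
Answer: $\rho(s, \tau) = e^{\tau} \sin(3 \tau + 3 s)$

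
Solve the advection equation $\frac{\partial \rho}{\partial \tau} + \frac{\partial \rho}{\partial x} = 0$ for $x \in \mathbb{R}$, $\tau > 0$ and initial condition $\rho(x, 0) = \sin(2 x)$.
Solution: By characteristics ($dx/d\tau = 1$), $\rho(x,\tau) = f(x - \tau)$ with $f = \rho( \cdot , 0)$.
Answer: $\rho(x, \tau) = - \sin(2 \tau - 2 x)$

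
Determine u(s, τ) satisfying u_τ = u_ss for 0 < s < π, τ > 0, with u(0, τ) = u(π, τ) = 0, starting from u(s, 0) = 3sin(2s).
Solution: Using separation of variables u = X(s)T(τ):
Eigenfunctions: sin(ns), n = 1, 2, 3, ...
General solution: u(s, τ) = Σ c_n sin(ns) exp(-n² τ)
Matching u(s,0) = 3sin(2s) term by term: c_2=3.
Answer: u(s, τ) = 3exp(-4τ)sin(2s)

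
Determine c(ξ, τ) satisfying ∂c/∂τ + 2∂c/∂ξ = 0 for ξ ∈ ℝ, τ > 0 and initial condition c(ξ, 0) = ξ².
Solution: By characteristics (dξ/dτ = 2), c(ξ,τ) = f(ξ - 2τ) with f = c(·, 0).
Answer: c(ξ, τ) = ξ² - 4ξτ + 4τ²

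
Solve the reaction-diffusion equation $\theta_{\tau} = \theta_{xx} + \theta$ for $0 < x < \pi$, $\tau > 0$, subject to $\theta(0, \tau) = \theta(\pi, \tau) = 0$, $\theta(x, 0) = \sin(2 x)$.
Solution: Substitute $\theta = e^{\tau}u$, i.e. $u = e^{-\tau}\theta$.
By the product rule, $\theta_{\tau} = e^{\tau}(u_{\tau} + u)$, $\theta_{xx} = e^{\tau}u_{xx}$.
Substituting into the PDE and dividing by $e^{\tau}$: $u_{\tau} + u = u_{xx} + u$.
The lower-order terms cancel, leaving the standard heat equation $u_{\tau} = u_{xx}$.
Initial data for $u$: $u(x,0) = \theta(x,0) = \sin(2 x)$. The boundary conditions carry over: $u(0,\tau) = u(\pi,\tau) = 0$.
Solve for $u$:
  Using separation of variables $u = X(x)G(\tau)$:
  Eigenfunctions: $\sin(nx)$, $n = 1, 2, 3, \ldots$
  General solution: $u(x, \tau) = \sum c_n \sin(nx) e^{-n^2 \tau}$
  Matching $u(x,0) = \sin(2 x)$ term by term: $c_2=1$.
Hence $u(x,\tau) = e^{-4 \tau} \sin(2 x)$.
Transform back: $\theta(x,\tau) = e^{\tau}u(x,\tau)$.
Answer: $\theta(x, \tau) = e^{-3 \tau} \sin(2 x)$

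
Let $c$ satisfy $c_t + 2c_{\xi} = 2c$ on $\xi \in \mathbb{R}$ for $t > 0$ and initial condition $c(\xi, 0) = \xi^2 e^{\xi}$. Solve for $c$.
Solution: Substitute $c = e^{\xi}u$, i.e. $u = e^{-\xi}c$.
By the product rule, $c_{\xi} = e^{\xi}(u_{\xi} + u)$, $c_t = e^{\xi}u_t$.
Substituting into the PDE and dividing by $e^{\xi}$: $u_t + 2(u_{\xi} + u) = 2u$.
The lower-order terms cancel, leaving the standard advection equation $u_t + 2u_{\xi} = 0$.
Initial data for $u$: $u(\xi,0) = e^{-\xi}c(\xi,0) = \xi^2$.
Solve for $u$:
  By method of characteristics (waves move right with speed 2):
  Along characteristics $\xi - 2t =$ const, $u$ is constant, so $u(\xi,t) = f(\xi - 2t)$ with $f = u( \cdot , 0)$.
Hence $u(\xi,t) = 4 t^2 - 4 t \xi + \xi^2$.
Transform back: $c(\xi,t) = e^{\xi}u(\xi,t)$.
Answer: $c(\xi, t) = \xi^2 e^{\xi} - 4 \xi t e^{\xi} + 4 t^2 e^{\xi}$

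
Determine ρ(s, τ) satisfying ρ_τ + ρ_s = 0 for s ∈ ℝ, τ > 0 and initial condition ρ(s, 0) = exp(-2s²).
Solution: By characteristics (ds/dτ = 1), ρ(s,τ) = f(s - τ) with f = ρ(·, 0).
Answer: ρ(s, τ) = exp(-2(s - τ)²)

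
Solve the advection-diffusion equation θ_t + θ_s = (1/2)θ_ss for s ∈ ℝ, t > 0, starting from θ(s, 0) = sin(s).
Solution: Moving frame: η = s - t, σ = t, θ = u(η,σ), so θ_t = u_σ - u_η and θ_ss = u_ηη.
Hence θ_t + θ_s = u_σ and the PDE becomes the heat equation u_σ = (1/2)u_ηη on η ∈ ℝ.
Initial data: u(η,0) = θ(η,0) = sin(η). Each mode sin(nη) decays as exp(-n²σ/2) on ℝ, so u(η,σ) = Σ c_n exp(-n²σ/2) sin(nη) with c_1=1: u(η,σ) = exp(-σ/2)sin(η).
Substituting back: θ(s,t) = u(s - t, t).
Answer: θ(s, t) = exp(-t/2)sin(s - t)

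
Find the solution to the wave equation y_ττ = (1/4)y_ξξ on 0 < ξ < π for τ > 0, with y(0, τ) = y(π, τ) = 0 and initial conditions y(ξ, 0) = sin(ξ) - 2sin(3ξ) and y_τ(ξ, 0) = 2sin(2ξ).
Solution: Using separation of variables y = X(ξ)T(τ):
Eigenfunctions: sin(nξ), n = 1, 2, 3, ...
General solution: y(ξ, τ) = Σ [A_n cos(n τ/2) + B_n sin(n τ/2)] sin(nξ)
From y(ξ,0) = sin(ξ) - 2sin(3ξ): A_1=1, A_3=-2. From y_τ(ξ,0) = 2sin(2ξ), using y_τ(ξ,0) = Σ ω_n B_n sin(nξ) with ω_n = n/2: B_2 = 2/1 = 2.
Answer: y(ξ, τ) = sin(ξ)cos(τ/2) + 2sin(2ξ)sin(τ) - 2sin(3ξ)cos(3τ/2)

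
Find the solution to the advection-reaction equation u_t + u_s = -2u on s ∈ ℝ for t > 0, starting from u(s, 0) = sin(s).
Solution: Substitute u = exp(-2t)w.
Then u_t = exp(-2t)(w_t - 2w), u_s = exp(-2t)w_s; substituting and dividing by exp(-2t), the lower-order terms cancel: w_t + w_s = 0 (standard advection equation).
Data for w: w(s,0) = u(s,0) = sin(s).
By characteristics (ds/dt = 1), w(s,t) = f(s - t) with f = w(·, 0).
So w(s,t) = sin(s - t), and u(s,t) = exp(-2t)w(s,t).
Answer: u(s, t) = exp(-2t)sin(s - t)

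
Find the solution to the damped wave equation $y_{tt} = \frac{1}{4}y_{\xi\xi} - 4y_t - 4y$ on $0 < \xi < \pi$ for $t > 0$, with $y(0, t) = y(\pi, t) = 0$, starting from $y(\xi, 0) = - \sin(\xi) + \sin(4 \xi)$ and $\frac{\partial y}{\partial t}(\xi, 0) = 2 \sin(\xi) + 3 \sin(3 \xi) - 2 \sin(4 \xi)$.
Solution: Substitute $y = e^{-2t}u$.
Then $y_t = e^{-2t}(u_t - 2u)$, $y_{tt} = e^{-2t}(u_{tt} - 4u_t + 4u)$, $y_{\xi\xi} = e^{-2t}u_{\xi\xi}$; substituting and dividing by $e^{-2t}$, the lower-order terms cancel: $u_{tt} = \frac{1}{4}u_{\xi\xi}$ (standard wave equation).
Data for $u$: $u(\xi,0) = y(\xi,0) = - \sin(\xi) + \sin(4 \xi)$; $u_t(\xi,0) = y_t(\xi,0) + 2y(\xi,0) = 3 \sin(3 \xi)$. The boundary conditions carry over: $u(0,t) = u(\pi,t) = 0$.
Separating variables: $u = \sum [A_n \cos(\omega_n t) + B_n \sin(\omega_n t)] \sin(n\xi)$, $\omega_n = n/2$. From ICs ($B_n$ = velocity coefficient / $\omega_n$): $A_1=-1, A_4=1, B_3=2$.
So $u(\xi,t) = 2 \sin(3 t/2) \sin(3 \xi) - \sin(\xi) \cos(t/2) + \sin(4 \xi) \cos(2 t)$, and $y(\xi,t) = e^{-2t}u(\xi,t)$.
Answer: $y(\xi, t) = - e^{-2 t} \sin(\xi) \cos(t/2) + 2 e^{-2 t} \sin(3 \xi) \sin(3 t/2) + e^{-2 t} \sin(4 \xi) \cos(2 t)$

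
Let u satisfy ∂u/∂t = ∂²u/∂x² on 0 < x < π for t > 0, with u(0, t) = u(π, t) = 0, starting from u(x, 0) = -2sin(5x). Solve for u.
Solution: Separating variables: u = Σ c_n exp(-n²t) sin(nx). From u(x,0) = -2sin(5x): c_5=-2.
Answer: u(x, t) = -2exp(-25t)sin(5x)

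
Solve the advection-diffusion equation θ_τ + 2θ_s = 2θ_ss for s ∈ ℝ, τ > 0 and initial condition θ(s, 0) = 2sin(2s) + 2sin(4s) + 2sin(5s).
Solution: Change to a moving frame: let η = s - 2τ, σ = τ and write θ(s,τ) = u(η,σ).
By the chain rule θ_τ = u_σ - 2u_η, θ_s = u_η, θ_ss = u_ηη.
Then θ_τ + 2θ_s = u_σ: the advection term cancels and the PDE becomes the heat equation u_σ = 2u_ηη on η ∈ ℝ.
Initial data: u(η,0) = θ(η,0) = 2sin(2η) + 2sin(4η) + 2sin(5η).
On η ∈ ℝ each mode satisfies (sin(nη))″ = -n² sin(nη), so exp(-2n²σ) sin(nη) solves the heat equation; by superposition u(η,σ) = Σ c_n exp(-2n²σ) sin(nη).
Reading off the coefficients: c_2=2, c_4=2, c_5=2, so u(η,σ) = 2exp(-8σ)sin(2η) + 2exp(-32σ)sin(4η) + 2exp(-50σ)sin(5η).
Substituting back η = s - 2τ, σ = τ: θ(s,τ) = u(s - 2τ, τ).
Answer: θ(s, τ) = 2exp(-8τ)sin(2s - 4τ) + 2exp(-32τ)sin(4s - 8τ) + 2exp(-50τ)sin(5s - 10τ)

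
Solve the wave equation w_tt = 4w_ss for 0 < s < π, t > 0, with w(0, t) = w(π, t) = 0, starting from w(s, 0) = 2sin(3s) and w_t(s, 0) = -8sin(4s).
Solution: Separating variables: w = Σ [A_n cos(ω_n t) + B_n sin(ω_n t)] sin(ns), ω_n = 2n. From ICs (B_n = velocity coefficient / ω_n): A_3=2, B_4=-1.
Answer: w(s, t) = 2sin(3s)cos(6t) - sin(4s)sin(8t)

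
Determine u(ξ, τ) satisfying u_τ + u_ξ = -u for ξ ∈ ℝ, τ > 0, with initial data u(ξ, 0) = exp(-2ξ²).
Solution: Substitute u = exp(-τ)w, i.e. w = exp(τ)u.
By the product rule, u_τ = exp(-τ)(w_τ - w), u_ξ = exp(-τ)w_ξ.
Substituting into the PDE and dividing by exp(-τ): w_τ - w + w_ξ = -w.
The lower-order terms cancel, leaving the standard advection equation w_τ + w_ξ = 0.
Initial data for w: w(ξ,0) = u(ξ,0) = exp(-2ξ²).
Solve for w:
  By method of characteristics (waves move right with speed 1):
  Along characteristics ξ - τ = const, w is constant, so w(ξ,τ) = f(ξ - τ) with f = w(·, 0).
Hence w(ξ,τ) = exp(-2(ξ - τ)²).
Transform back: u(ξ,τ) = exp(-τ)w(ξ,τ).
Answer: u(ξ, τ) = exp(-τ)exp(-2(ξ - τ)²)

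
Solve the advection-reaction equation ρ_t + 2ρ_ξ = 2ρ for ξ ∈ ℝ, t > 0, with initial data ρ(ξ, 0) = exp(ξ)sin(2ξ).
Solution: Substitute ρ = exp(ξ)u.
Then ρ_ξ = exp(ξ)(u_ξ + u), ρ_t = exp(ξ)u_t; substituting and dividing by exp(ξ), the lower-order terms cancel: u_t + 2u_ξ = 0 (standard advection equation).
Data for u: u(ξ,0) = exp(-ξ)ρ(ξ,0) = sin(2ξ).
By characteristics (dξ/dt = 2), u(ξ,t) = f(ξ - 2t) with f = u(·, 0).
So u(ξ,t) = -sin(4t - 2ξ), and ρ(ξ,t) = exp(ξ)u(ξ,t).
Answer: ρ(ξ, t) = -exp(ξ)sin(4t - 2ξ)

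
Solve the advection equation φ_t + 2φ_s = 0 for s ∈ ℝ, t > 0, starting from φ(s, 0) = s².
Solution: By method of characteristics (waves move right with speed 2):
Along characteristics s - 2t = const, φ is constant, so φ(s,t) = f(s - 2t) with f = φ(·, 0).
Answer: φ(s, t) = s² - 4st + 4t²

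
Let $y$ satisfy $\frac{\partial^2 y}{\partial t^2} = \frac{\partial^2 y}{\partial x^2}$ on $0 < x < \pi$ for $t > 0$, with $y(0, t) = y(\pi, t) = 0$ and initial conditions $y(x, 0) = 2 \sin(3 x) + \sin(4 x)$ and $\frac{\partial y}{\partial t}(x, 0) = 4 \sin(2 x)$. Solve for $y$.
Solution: Separating variables: $y = \sum [A_n \cos(\omega_n t) + B_n \sin(\omega_n t)] \sin(nx)$, $\omega_n = n$. From ICs ($B_n$ = velocity coefficient / $\omega_n$): $A_3=2, A_4=1, B_2=2$.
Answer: $y(x, t) = 2 \sin(2 t) \sin(2 x) + 2 \sin(3 x) \cos(3 t) + \sin(4 x) \cos(4 t)$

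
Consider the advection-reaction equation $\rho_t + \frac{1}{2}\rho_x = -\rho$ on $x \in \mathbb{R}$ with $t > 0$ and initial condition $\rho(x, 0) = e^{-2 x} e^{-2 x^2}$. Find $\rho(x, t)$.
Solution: Substitute $\rho = e^{-2x}u$, i.e. $u = e^{2x}\rho$.
By the product rule, $\rho_x = e^{-2x}(u_x - 2u)$, $\rho_t = e^{-2x}u_t$.
Substituting into the PDE and dividing by $e^{-2x}$: $u_t + \frac{1}{2}(u_x - 2u) = -u$.
The lower-order terms cancel, leaving the standard advection equation $u_t + \frac{1}{2}u_x = 0$.
Initial data for $u$: $u(x,0) = e^{2x}\rho(x,0) = e^{-2 x^2}$.
Solve for $u$:
  By method of characteristics (waves move right with speed 1/2):
  Along characteristics $x - \frac{1}{2}t =$ const, $u$ is constant, so $u(x,t) = f(x - \frac{1}{2}t)$ with $f = u( \cdot , 0)$.
Hence $u(x,t) = e^{-2 (-t/2 + x)^2}$.
Transform back: $\rho(x,t) = e^{-2x}u(x,t)$.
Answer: $\rho(x, t) = e^{-2 x} e^{-2 (-t/2 + x)^2}$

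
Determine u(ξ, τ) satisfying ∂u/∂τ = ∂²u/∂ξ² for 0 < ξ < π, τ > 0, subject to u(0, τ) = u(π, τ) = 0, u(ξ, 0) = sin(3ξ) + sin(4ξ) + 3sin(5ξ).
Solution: Separating variables: u = Σ c_n exp(-n²τ) sin(nξ). From u(ξ,0) = sin(3ξ) + sin(4ξ) + 3sin(5ξ): c_3=1, c_4=1, c_5=3.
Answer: u(ξ, τ) = exp(-9τ)sin(3ξ) + exp(-16τ)sin(4ξ) + 3exp(-25τ)sin(5ξ)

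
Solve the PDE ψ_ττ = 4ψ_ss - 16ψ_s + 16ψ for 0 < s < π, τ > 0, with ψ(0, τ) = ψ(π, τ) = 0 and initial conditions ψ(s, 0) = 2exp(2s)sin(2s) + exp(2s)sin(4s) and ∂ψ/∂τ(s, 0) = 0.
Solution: Substitute ψ = exp(2s)u, i.e. u = exp(-2s)ψ.
By the product rule, ψ_s = exp(2s)(u_s + 2u), ψ_ss = exp(2s)(u_ss + 4u_s + 4u), ψ_ττ = exp(2s)u_ττ.
Substituting into the PDE and dividing by exp(2s): u_ττ = 4(u_ss + 4u_s + 4u) - 16(u_s + 2u) + 16u.
The lower-order terms cancel, leaving the standard wave equation u_ττ = 4u_ss.
Initial data for u: u(s,0) = exp(-2s)ψ(s,0) = 2sin(2s) + sin(4s); u_τ(s,0) = exp(-2s)ψ_τ(s,0) = 0. The boundary conditions carry over: u(0,τ) = u(π,τ) = 0.
Solve for u:
  Using separation of variables u = X(s)T(τ):
  Eigenfunctions: sin(ns), n = 1, 2, 3, ...
  General solution: u(s, τ) = Σ [A_n cos(2n τ) + B_n sin(2n τ)] sin(ns)
  From u(s,0) = 2sin(2s) + sin(4s): A_2=2, A_4=1. From u_τ(s,0) = 0: all B_n = 0.
Hence u(s,τ) = 2sin(2s)cos(4τ) + sin(4s)cos(8τ).
Transform back: ψ(s,τ) = exp(2s)u(s,τ).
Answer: ψ(s, τ) = 2exp(2s)sin(2s)cos(4τ) + exp(2s)sin(4s)cos(8τ)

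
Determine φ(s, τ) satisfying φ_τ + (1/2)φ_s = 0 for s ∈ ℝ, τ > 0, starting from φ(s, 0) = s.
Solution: By method of characteristics (waves move right with speed 1/2):
Along characteristics s - (1/2)τ = const, φ is constant, so φ(s,τ) = f(s - (1/2)τ) with f = φ(·, 0).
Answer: φ(s, τ) = s - (1/2)τ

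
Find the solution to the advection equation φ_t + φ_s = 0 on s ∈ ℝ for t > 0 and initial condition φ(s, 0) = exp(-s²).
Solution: By characteristics (ds/dt = 1), φ(s,t) = f(s - t) with f = φ(·, 0).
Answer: φ(s, t) = exp(-(s - t)²)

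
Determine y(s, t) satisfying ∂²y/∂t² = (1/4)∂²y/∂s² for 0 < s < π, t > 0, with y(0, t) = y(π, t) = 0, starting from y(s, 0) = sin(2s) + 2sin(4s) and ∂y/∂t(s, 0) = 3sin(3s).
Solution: Separating variables: y = Σ [A_n cos(ω_n t) + B_n sin(ω_n t)] sin(ns), ω_n = n/2. From ICs (B_n = velocity coefficient / ω_n): A_2=1, A_4=2, B_3=2.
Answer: y(s, t) = sin(2s)cos(t) + 2sin(3s)sin(3t/2) + 2sin(4s)cos(2t)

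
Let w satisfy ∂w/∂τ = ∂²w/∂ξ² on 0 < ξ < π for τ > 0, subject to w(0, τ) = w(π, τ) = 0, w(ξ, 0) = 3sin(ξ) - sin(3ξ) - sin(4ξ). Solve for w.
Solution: Separating variables: w = Σ c_n exp(-n²τ) sin(nξ). From w(ξ,0) = 3sin(ξ) - sin(3ξ) - sin(4ξ): c_1=3, c_3=-1, c_4=-1.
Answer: w(ξ, τ) = 3exp(-τ)sin(ξ) - exp(-9τ)sin(3ξ) - exp(-16τ)sin(4ξ)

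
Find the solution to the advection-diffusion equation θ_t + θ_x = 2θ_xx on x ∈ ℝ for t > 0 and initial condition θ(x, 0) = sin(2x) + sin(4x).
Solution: Moving frame: η = x - t, σ = t, θ = u(η,σ), so θ_t = u_σ - u_η and θ_xx = u_ηη.
Hence θ_t + θ_x = u_σ and the PDE becomes the heat equation u_σ = 2u_ηη on η ∈ ℝ.
Initial data: u(η,0) = θ(η,0) = sin(2η) + sin(4η). Each mode sin(nη) decays as exp(-2n²σ) on ℝ, so u(η,σ) = Σ c_n exp(-2n²σ) sin(nη) with c_2=1, c_4=1: u(η,σ) = exp(-8σ)sin(2η) + exp(-32σ)sin(4η).
Substituting back: θ(x,t) = u(x - t, t).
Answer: θ(x, t) = -exp(-8t)sin(2t - 2x) - exp(-32t)sin(4t - 4x)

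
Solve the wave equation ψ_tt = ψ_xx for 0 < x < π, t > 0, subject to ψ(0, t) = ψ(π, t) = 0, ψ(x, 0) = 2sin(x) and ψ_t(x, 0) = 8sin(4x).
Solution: Separating variables: ψ = Σ [A_n cos(ω_n t) + B_n sin(ω_n t)] sin(nx), ω_n = n. From ICs (B_n = velocity coefficient / ω_n): A_1=2, B_4=2.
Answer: ψ(x, t) = 2sin(4t)sin(4x) + 2sin(x)cos(t)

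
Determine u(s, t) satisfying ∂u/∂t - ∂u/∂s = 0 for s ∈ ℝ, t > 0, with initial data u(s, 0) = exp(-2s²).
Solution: By characteristics (ds/dt = -1), u(s,t) = f(s + t) with f = u(·, 0).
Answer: u(s, t) = exp(-2(s + t)²)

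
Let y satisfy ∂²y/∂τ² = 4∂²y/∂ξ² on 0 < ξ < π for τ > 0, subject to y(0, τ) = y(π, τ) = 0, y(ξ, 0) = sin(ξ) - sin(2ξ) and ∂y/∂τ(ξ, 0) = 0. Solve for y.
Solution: Using separation of variables y = X(ξ)T(τ):
Eigenfunctions: sin(nξ), n = 1, 2, 3, ...
General solution: y(ξ, τ) = Σ [A_n cos(2n τ) + B_n sin(2n τ)] sin(nξ)
From y(ξ,0) = sin(ξ) - sin(2ξ): A_1=1, A_2=-1. From y_τ(ξ,0) = 0: all B_n = 0.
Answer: y(ξ, τ) = sin(ξ)cos(2τ) - sin(2ξ)cos(4τ)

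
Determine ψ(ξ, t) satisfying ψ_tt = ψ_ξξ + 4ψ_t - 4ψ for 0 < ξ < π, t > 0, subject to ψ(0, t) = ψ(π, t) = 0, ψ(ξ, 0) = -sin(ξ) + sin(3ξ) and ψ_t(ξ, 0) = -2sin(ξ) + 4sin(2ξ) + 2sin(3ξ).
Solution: Substitute ψ = exp(2t)u.
Then ψ_t = exp(2t)(u_t + 2u), ψ_tt = exp(2t)(u_tt + 4u_t + 4u), ψ_ξξ = exp(2t)u_ξξ; substituting and dividing by exp(2t), the lower-order terms cancel: u_tt = u_ξξ (standard wave equation).
Data for u: u(ξ,0) = ψ(ξ,0) = -sin(ξ) + sin(3ξ); u_t(ξ,0) = ψ_t(ξ,0) - 2ψ(ξ,0) = 4sin(2ξ). The boundary conditions carry over: u(0,t) = u(π,t) = 0.
Separating variables: u = Σ [A_n cos(ω_n t) + B_n sin(ω_n t)] sin(nξ), ω_n = n. From ICs (B_n = velocity coefficient / ω_n): A_1=-1, A_3=1, B_2=2.
So u(ξ,t) = 2sin(2t)sin(2ξ) - sin(ξ)cos(t) + sin(3ξ)cos(3t), and ψ(ξ,t) = exp(2t)u(ξ,t).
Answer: ψ(ξ, t) = 2exp(2t)sin(2t)sin(2ξ) - exp(2t)sin(ξ)cos(t) + exp(2t)sin(3ξ)cos(3t)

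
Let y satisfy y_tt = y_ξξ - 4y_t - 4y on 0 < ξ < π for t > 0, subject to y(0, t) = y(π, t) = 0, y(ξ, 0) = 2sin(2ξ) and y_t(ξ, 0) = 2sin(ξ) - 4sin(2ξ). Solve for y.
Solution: Substitute y = exp(-2t)u, i.e. u = exp(2t)y.
By the product rule, y_t = exp(-2t)(u_t - 2u), y_tt = exp(-2t)(u_tt - 4u_t + 4u), y_ξξ = exp(-2t)u_ξξ.
Substituting into the PDE and dividing by exp(-2t): u_tt - 4u_t + 4u = u_ξξ - 4(u_t - 2u) - 4u.
The lower-order terms cancel, leaving the standard wave equation u_tt = u_ξξ.
Initial data for u: u(ξ,0) = y(ξ,0) = 2sin(2ξ); u_t(ξ,0) = y_t(ξ,0) + 2y(ξ,0) = 2sin(ξ). The boundary conditions carry over: u(0,t) = u(π,t) = 0.
Solve for u:
  Using separation of variables u = X(ξ)T(t):
  Eigenfunctions: sin(nξ), n = 1, 2, 3, ...
  General solution: u(ξ, t) = Σ [A_n cos(n t) + B_n sin(n t)] sin(nξ)
  From u(ξ,0) = 2sin(2ξ): A_2=2. From u_t(ξ,0) = 2sin(ξ), using u_t(ξ,0) = Σ ω_n B_n sin(nξ) with ω_n = n: B_1 = 2/1 = 2.
Hence u(ξ,t) = 2sin(t)sin(ξ) + 2sin(2ξ)cos(2t).
Transform back: y(ξ,t) = exp(-2t)u(ξ,t).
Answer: y(ξ, t) = 2exp(-2t)sin(t)sin(ξ) + 2exp(-2t)sin(2ξ)cos(2t)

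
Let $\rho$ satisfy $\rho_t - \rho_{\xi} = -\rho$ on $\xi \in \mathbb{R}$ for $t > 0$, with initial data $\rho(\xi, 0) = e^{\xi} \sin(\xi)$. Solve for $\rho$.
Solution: Substitute $\rho = e^{\xi}u$, i.e. $u = e^{-\xi}\rho$.
By the product rule, $\rho_{\xi} = e^{\xi}(u_{\xi} + u)$, $\rho_t = e^{\xi}u_t$.
Substituting into the PDE and dividing by $e^{\xi}$: $u_t - (u_{\xi} + u) = -u$.
The lower-order terms cancel, leaving the standard advection equation $u_t - u_{\xi} = 0$.
Initial data for $u$: $u(\xi,0) = e^{-\xi}\rho(\xi,0) = \sin(\xi)$.
Solve for $u$:
  By method of characteristics (waves move left with speed 1):
  Along characteristics $\xi + t =$ const, $u$ is constant, so $u(\xi,t) = f(\xi + t)$ with $f = u( \cdot , 0)$.
Hence $u(\xi,t) = \sin(t + \xi)$.
Transform back: $\rho(\xi,t) = e^{\xi}u(\xi,t)$.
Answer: $\rho(\xi, t) = e^{\xi} \sin(\xi + t)$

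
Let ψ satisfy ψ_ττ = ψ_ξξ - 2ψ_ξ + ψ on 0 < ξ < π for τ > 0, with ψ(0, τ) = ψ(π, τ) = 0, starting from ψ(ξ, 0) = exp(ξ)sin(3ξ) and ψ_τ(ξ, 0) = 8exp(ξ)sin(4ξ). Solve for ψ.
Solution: Substitute ψ = exp(ξ)u, i.e. u = exp(-ξ)ψ.
By the product rule, ψ_ξ = exp(ξ)(u_ξ + u), ψ_ξξ = exp(ξ)(u_ξξ + 2u_ξ + u), ψ_ττ = exp(ξ)u_ττ.
Substituting into the PDE and dividing by exp(ξ): u_ττ = (u_ξξ + 2u_ξ + u) - 2(u_ξ + u) + u.
The lower-order terms cancel, leaving the standard wave equation u_ττ = u_ξξ.
Initial data for u: u(ξ,0) = exp(-ξ)ψ(ξ,0) = sin(3ξ); u_τ(ξ,0) = exp(-ξ)ψ_τ(ξ,0) = 8sin(4ξ). The boundary conditions carry over: u(0,τ) = u(π,τ) = 0.
Solve for u:
  Using separation of variables u = X(ξ)T(τ):
  Eigenfunctions: sin(nξ), n = 1, 2, 3, ...
  General solution: u(ξ, τ) = Σ [A_n cos(n τ) + B_n sin(n τ)] sin(nξ)
  From u(ξ,0) = sin(3ξ): A_3=1. From u_τ(ξ,0) = 8sin(4ξ), using u_τ(ξ,0) = Σ ω_n B_n sin(nξ) with ω_n = n: B_4 = 8/4 = 2.
Hence u(ξ,τ) = sin(3ξ)cos(3τ) + 2sin(4ξ)sin(4τ).
Transform back: ψ(ξ,τ) = exp(ξ)u(ξ,τ).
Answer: ψ(ξ, τ) = exp(ξ)sin(3ξ)cos(3τ) + 2exp(ξ)sin(4ξ)sin(4τ)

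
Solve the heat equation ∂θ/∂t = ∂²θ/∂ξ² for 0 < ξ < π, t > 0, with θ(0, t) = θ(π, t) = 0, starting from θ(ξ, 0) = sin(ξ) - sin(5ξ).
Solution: Separating variables: θ = Σ c_n exp(-n²t) sin(nξ). From θ(ξ,0) = sin(ξ) - sin(5ξ): c_1=1, c_5=-1.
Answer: θ(ξ, t) = exp(-t)sin(ξ) - exp(-25t)sin(5ξ)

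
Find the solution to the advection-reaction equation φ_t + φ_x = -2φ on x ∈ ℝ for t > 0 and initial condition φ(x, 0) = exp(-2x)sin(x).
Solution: Substitute φ = exp(-2x)u.
Then φ_x = exp(-2x)(u_x - 2u), φ_t = exp(-2x)u_t; substituting and dividing by exp(-2x), the lower-order terms cancel: u_t + u_x = 0 (standard advection equation).
Data for u: u(x,0) = exp(2x)φ(x,0) = sin(x).
By characteristics (dx/dt = 1), u(x,t) = f(x - t) with f = u(·, 0).
So u(x,t) = -sin(t - x), and φ(x,t) = exp(-2x)u(x,t).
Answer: φ(x, t) = -exp(-2x)sin(t - x)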